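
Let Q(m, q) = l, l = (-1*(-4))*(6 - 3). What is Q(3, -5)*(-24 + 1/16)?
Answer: -1149/4 ≈ -287.25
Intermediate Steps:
l = 12 (l = 4*3 = 12)
Q(m, q) = 12
Q(3, -5)*(-24 + 1/16) = 12*(-24 + 1/16) = 12*(-383/16) = -1149/4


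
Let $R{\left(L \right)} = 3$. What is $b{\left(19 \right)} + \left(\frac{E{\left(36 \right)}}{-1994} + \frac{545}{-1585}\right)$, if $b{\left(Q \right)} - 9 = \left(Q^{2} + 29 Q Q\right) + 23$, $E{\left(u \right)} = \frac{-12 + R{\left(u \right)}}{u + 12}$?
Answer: $\frac{109850099031}{10113568} \approx 10862.0$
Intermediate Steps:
$E{\left(u \right)} = - \frac{9}{12 + u}$ ($E{\left(u \right)} = \frac{-12 + 3}{u + 12} = - \frac{9}{12 + u}$)
$b{\left(Q \right)} = 32 + 30 Q^{2}$ ($b{\left(Q \right)} = 9 + \left(\left(Q^{2} + 29 Q Q\right) + 23\right) = 9 + \left(\left(Q^{2} + 29 Q^{2}\right) + 23\right) = 9 + \left(30 Q^{2} + 23\right) = 9 + \left(23 + 30 Q^{2}\right) = 32 + 30 Q^{2}$)
$b{\left(19 \right)} + \left(\frac{E{\left(36 \right)}}{-1994} + \frac{545}{-1585}\right) = \left(32 + 30 \cdot 19^{2}\right) + \left(\frac{\left(-9\right) \frac{1}{12 + 36}}{-1994} + \frac{545}{-1585}\right) = \left(32 + 30 \cdot 361\right) + \left(- \frac{9}{48} \left(- \frac{1}{1994}\right) + 545 \left(- \frac{1}{1585}\right)\right) = \left(32 + 10830\right) - \left(\frac{109}{317} - \left(-9\right) \frac{1}{48} \left(- \frac{1}{1994}\right)\right) = 10862 - \frac{3476585}{10113568} = \frac{109850099031}{10113568}$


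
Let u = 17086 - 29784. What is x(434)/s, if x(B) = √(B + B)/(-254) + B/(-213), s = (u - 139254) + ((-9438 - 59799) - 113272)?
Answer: 434/71240193 + √217/42476547 ≈ 6.4389e-6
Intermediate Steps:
u = -12698
s = -334461 (s = (-12698 - 139254) + ((-9438 - 59799) - 113272) = -151952 + (-69237 - 113272) = -151952 - 182509 = -334461)
x(B) = -B/213 - √2*√B/254 (x(B) = √(2*B)*(-1/254) + B*(-1/213) = (√2*√B)*(-1/254) - B/213 = -√2*√B/254 - B/213 = -B/213 - √2*√B/254)
x(434)/s = (-1/213*434 - √2*√434/254)/(-334461) = (-434/213 - √217/127)*(-1/334461) = 434/71240193 + √217/42476547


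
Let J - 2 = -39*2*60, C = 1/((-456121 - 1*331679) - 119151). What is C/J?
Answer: 1/4242716778 ≈ 2.3570e-10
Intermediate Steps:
C = -1/906951 (C = 1/((-456121 - 331679) - 119151) = 1/(-787800 - 119151) = 1/(-906951) = -1/906951 ≈ -1.1026e-6)
J = -4678 (J = 2 - 39*2*60 = 2 - 78*60 = 2 - 4680 = -4678)
C/J = -1/906951/(-4678) = -1/906951*(-1/4678) = 1/4242716778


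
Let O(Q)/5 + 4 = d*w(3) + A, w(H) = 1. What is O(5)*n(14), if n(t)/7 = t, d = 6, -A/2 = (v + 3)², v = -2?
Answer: 0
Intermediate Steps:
A = -2 (A = -2*(-2 + 3)² = -2*1² = -2*1 = -2)
O(Q) = 0 (O(Q) = -20 + 5*(6*1 - 2) = -20 + 5*(6 - 2) = -20 + 5*4 = -20 + 20 = 0)
n(t) = 7*t
O(5)*n(14) = 0*(7*14) = 0*98 = 0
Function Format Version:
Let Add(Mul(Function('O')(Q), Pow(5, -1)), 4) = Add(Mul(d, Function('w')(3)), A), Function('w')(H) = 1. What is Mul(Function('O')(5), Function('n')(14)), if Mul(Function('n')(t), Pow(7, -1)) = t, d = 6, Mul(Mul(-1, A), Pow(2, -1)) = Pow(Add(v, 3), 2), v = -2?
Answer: 0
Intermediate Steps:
A = -2 (A = Mul(-2, Pow(Add(-2, 3), 2)) = Mul(-2, Pow(1, 2)) = Mul(-2, 1) = -2)
Function('O')(Q) = 0 (Function('O')(Q) = Add(-20, Mul(5, Add(Mul(6, 1), -2))) = Add(-20, Mul(5, Add(6, -2))) = Add(-20, Mul(5, 4)) = Add(-20, 20) = 0)
Function('n')(t) = Mul(7, t)
Mul(Function('O')(5), Function('n')(14)) = Mul(0, Mul(7, 14)) = Mul(0, 98) = 0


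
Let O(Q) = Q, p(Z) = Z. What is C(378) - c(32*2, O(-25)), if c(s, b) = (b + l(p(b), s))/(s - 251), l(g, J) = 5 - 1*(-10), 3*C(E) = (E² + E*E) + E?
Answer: 17836424/187 ≈ 95382.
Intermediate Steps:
C(E) = E/3 + 2*E²/3 (C(E) = ((E² + E*E) + E)/3 = ((E² + E²) + E)/3 = (2*E² + E)/3 = (E + 2*E²)/3 = E/3 + 2*E²/3)
l(g, J) = 15 (l(g, J) = 5 + 10 = 15)
c(s, b) = (15 + b)/(-251 + s) (c(s, b) = (b + 15)/(s - 251) = (15 + b)/(-251 + s))
C(378) - c(32*2, O(-25)) = (⅓)*378*(1 + 2*378) - (15 - 25)/(-251 + 32*2) = (⅓)*378*(1 + 756) - (-10)/(-251 + 64) = (⅓)*378*757 - (-10)/(-187) = 95382 - (-1)*(-10)/187 = 95382 - 1*10/187 = 95382 - 10/187 = 17836424/187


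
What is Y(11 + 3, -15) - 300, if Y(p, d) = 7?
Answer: -293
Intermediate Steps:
Y(11 + 3, -15) - 300 = 7 - 300 = -293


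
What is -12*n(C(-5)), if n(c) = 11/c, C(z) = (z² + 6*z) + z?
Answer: 66/5 ≈ 13.200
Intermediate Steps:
C(z) = z² + 7*z
-12*n(C(-5)) = -132/((-5*(7 - 5))) = -132/((-5*2)) = -132/(-10) = -132*(-1)/10 = -12*(-11/10) = 66/5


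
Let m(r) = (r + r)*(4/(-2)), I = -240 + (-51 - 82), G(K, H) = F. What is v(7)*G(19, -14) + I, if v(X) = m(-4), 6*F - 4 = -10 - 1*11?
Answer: -1255/3 ≈ -418.33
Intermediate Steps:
F = -17/6 (F = 2/3 + (-10 - 1*11)/6 = 2/3 + (-10 - 11)/6 = 2/3 + (1/6)*(-21) = 2/3 - 7/2 = -17/6 ≈ -2.8333)
G(K, H) = -17/6
I = -373 (I = -240 - 133 = -373)
m(r) = -4*r (m(r) = (2*r)*(4*(-1/2)) = (2*r)*(-2) = -4*r)
v(X) = 16 (v(X) = -4*(-4) = 16)
v(7)*G(19, -14) + I = 16*(-17/6) - 373 = -136/3 - 373 = -1255/3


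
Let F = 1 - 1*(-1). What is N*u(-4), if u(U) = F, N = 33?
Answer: 66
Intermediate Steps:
F = 2 (F = 1 + 1 = 2)
u(U) = 2
N*u(-4) = 33*2 = 66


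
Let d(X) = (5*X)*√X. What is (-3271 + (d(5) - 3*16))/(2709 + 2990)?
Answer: -3319/5699 + 25*√5/5699 ≈ -0.57257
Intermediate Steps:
d(X) = 5*X^(3/2)
(-3271 + (d(5) - 3*16))/(2709 + 2990) = (-3271 + (5*5^(3/2) - 3*16))/(2709 + 2990) = (-3271 + (5*(5*√5) - 48))/5699 = (-3271 + (25*√5 - 48))*(1/5699) = (-3271 + (-48 + 25*√5))*(1/5699) = (-3319 + 25*√5)*(1/5699) = -3319/5699 + 25*√5/5699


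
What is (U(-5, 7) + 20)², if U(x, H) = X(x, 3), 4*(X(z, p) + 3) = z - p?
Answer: 225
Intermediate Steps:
X(z, p) = -3 - p/4 + z/4 (X(z, p) = -3 + (z - p)/4 = -3 + (-p/4 + z/4) = -3 - p/4 + z/4)
U(x, H) = -15/4 + x/4 (U(x, H) = -3 - ¼*3 + x/4 = -3 - ¾ + x/4 = -15/4 + x/4)
(U(-5, 7) + 20)² = ((-15/4 + (¼)*(-5)) + 20)² = ((-15/4 - 5/4) + 20)² = (-5 + 20)² = 15² = 225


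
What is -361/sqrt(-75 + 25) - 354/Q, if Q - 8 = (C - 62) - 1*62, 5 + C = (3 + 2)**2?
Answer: 59/16 + 361*I*sqrt(2)/10 ≈ 3.6875 + 51.053*I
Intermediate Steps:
C = 20 (C = -5 + (3 + 2)**2 = -5 + 5**2 = -5 + 25 = 20)
Q = -96 (Q = 8 + ((20 - 62) - 1*62) = 8 + (-42 - 62) = 8 - 104 = -96)
-361/sqrt(-75 + 25) - 354/Q = -361/sqrt(-75 + 25) - 354/(-96) = -361*(-I*sqrt(2)/10) - 354*(-1/96) = -361*(-I*sqrt(2)/10) + 59/16 = -(-361)*I*sqrt(2)/10 + 59/16 = 361*I*sqrt(2)/10 + 59/16 = 59/16 + 361*I*sqrt(2)/10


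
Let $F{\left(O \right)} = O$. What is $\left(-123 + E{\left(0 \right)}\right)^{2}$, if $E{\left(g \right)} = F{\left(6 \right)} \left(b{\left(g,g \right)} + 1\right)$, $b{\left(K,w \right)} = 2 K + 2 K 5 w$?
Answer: $13689$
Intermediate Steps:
$b{\left(K,w \right)} = 2 K + 10 K w$
$E{\left(g \right)} = 6 + 12 g \left(1 + 5 g\right)$ ($E{\left(g \right)} = 6 \left(2 g \left(1 + 5 g\right) + 1\right) = 6 \left(1 + 2 g \left(1 + 5 g\right)\right) = 6 + 12 g \left(1 + 5 g\right)$)
$\left(-123 + E{\left(0 \right)}\right)^{2} = \left(-123 + \left(6 + 12 \cdot 0 + 60 \cdot 0^{2}\right)\right)^{2} = \left(-123 + \left(6 + 0 + 60 \cdot 0\right)\right)^{2} = \left(-123 + \left(6 + 0 + 0\right)\right)^{2} = \left(-123 + 6\right)^{2} = \left(-117\right)^{2} = 13689$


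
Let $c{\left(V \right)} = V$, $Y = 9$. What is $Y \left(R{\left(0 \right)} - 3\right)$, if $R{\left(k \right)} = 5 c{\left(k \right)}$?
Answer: $-27$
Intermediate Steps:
$R{\left(k \right)} = 5 k$
$Y \left(R{\left(0 \right)} - 3\right) = 9 \left(5 \cdot 0 - 3\right) = 9 \left(0 - 3\right) = 9 \left(-3\right) = -27$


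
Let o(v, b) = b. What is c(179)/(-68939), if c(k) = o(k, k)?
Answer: -179/68939 ≈ -0.0025965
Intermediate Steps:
c(k) = k
c(179)/(-68939) = 179/(-68939) = 179*(-1/68939) = -179/68939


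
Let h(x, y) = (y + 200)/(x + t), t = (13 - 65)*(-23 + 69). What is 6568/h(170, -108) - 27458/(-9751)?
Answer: -35576125990/224273 ≈ -1.5863e+5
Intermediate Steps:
t = -2392 (t = -52*46 = -2392)
h(x, y) = (200 + y)/(-2392 + x) (h(x, y) = (y + 200)/(x - 2392) = (200 + y)/(-2392 + x))
6568/h(170, -108) - 27458/(-9751) = 6568/(((200 - 108)/(-2392 + 170))) - 27458/(-9751) = 6568/((92/(-2222))) - 27458*(-1/9751) = 6568/((-1/2222*92)) + 27458/9751 = 6568/(-46/1111) + 27458/9751 = 6568*(-1111/46) + 27458/9751 = -3648524/23 + 27458/9751 = -35576125990/224273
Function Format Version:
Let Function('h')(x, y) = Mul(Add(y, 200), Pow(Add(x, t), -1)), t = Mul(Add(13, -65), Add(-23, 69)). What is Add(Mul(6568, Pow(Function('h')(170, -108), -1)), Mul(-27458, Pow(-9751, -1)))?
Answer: Rational(-35576125990, 224273) ≈ -1.5863e+5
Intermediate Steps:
t = -2392 (t = Mul(-52, 46) = -2392)
Function('h')(x, y) = Mul(Pow(Add(-2392, x), -1), Add(200, y)) (Function('h')(x, y) = Mul(Add(y, 200), Pow(Add(x, -2392), -1)) = Mul(Add(200, y), Pow(Add(-2392, x), -1)) = Mul(Pow(Add(-2392, x), -1), Add(200, y)))
Add(Mul(6568, Pow(Function('h')(170, -108), -1)), Mul(-27458, Pow(-9751, -1))) = Add(Mul(6568, Pow(Mul(Pow(Add(-2392, 170), -1), Add(200, -108)), -1)), Mul(-27458, Pow(-9751, -1))) = Add(Mul(6568, Pow(Mul(Pow(-2222, -1), 92), -1)), Mul(-27458, Rational(-1, 9751))) = Add(Mul(6568, Pow(Mul(Rational(-1, 2222), 92), -1)), Rational(27458, 9751)) = Add(Mul(6568, Pow(Rational(-46, 1111), -1)), Rational(27458, 9751)) = Add(Mul(6568, Rational(-1111, 46)), Rational(27458, 9751)) = Add(Rational(-3648524, 23), Rational(27458, 9751)) = Rational(-35576125990, 224273)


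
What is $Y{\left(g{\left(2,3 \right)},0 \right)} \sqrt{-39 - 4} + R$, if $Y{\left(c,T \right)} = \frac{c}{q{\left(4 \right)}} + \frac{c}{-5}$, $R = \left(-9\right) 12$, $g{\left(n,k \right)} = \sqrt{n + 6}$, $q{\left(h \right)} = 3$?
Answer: $-108 + \frac{4 i \sqrt{86}}{15} \approx -108.0 + 2.473 i$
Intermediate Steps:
$g{\left(n,k \right)} = \sqrt{6 + n}$
$R = -108$
$Y{\left(c,T \right)} = \frac{2 c}{15}$ ($Y{\left(c,T \right)} = \frac{c}{3} + \frac{c}{-5} = c \frac{1}{3} + c \left(- \frac{1}{5}\right) = \frac{c}{3} - \frac{c}{5} = \frac{2 c}{15}$)
$Y{\left(g{\left(2,3 \right)},0 \right)} \sqrt{-39 - 4} + R = \frac{2 \sqrt{6 + 2}}{15} \sqrt{-39 - 4} - 108 = \frac{2 \sqrt{8}}{15} \sqrt{-43} - 108 = \frac{2 \cdot 2 \sqrt{2}}{15} i \sqrt{43} - 108 = \frac{4 \sqrt{2}}{15} i \sqrt{43} - 108 = \frac{4 i \sqrt{86}}{15} - 108 = -108 + \frac{4 i \sqrt{86}}{15}$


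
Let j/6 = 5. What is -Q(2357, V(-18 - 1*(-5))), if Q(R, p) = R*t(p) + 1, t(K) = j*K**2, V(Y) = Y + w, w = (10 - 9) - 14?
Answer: -47799961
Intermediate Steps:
j = 30 (j = 6*5 = 30)
w = -13 (w = 1 - 14 = -13)
V(Y) = -13 + Y (V(Y) = Y - 13 = -13 + Y)
t(K) = 30*K**2
Q(R, p) = 1 + 30*R*p**2 (Q(R, p) = R*(30*p**2) + 1 = 30*R*p**2 + 1 = 1 + 30*R*p**2)
-Q(2357, V(-18 - 1*(-5))) = -(1 + 30*2357*(-13 + (-18 - 1*(-5)))**2) = -(1 + 30*2357*(-13 + (-18 + 5))**2) = -(1 + 30*2357*(-13 - 13)**2) = -(1 + 30*2357*(-26)**2) = -(1 + 30*2357*676) = -(1 + 47799960) = -1*47799961 = -47799961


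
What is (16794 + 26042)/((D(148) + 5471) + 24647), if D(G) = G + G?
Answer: 21418/15207 ≈ 1.4084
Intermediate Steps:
D(G) = 2*G
(16794 + 26042)/((D(148) + 5471) + 24647) = (16794 + 26042)/((2*148 + 5471) + 24647) = 42836/((296 + 5471) + 24647) = 42836/(5767 + 24647) = 42836/30414 = 42836*(1/30414) = 21418/15207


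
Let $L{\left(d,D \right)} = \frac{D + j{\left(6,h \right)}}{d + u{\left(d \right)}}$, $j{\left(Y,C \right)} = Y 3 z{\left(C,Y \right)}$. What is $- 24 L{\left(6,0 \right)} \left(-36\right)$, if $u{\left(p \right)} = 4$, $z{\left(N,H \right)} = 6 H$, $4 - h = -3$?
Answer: $\frac{279936}{5} \approx 55987.0$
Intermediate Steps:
$h = 7$ ($h = 4 - -3 = 4 + 3 = 7$)
$j{\left(Y,C \right)} = 18 Y^{2}$ ($j{\left(Y,C \right)} = Y 3 \cdot 6 Y = 3 Y 6 Y = 18 Y^{2}$)
$L{\left(d,D \right)} = \frac{648 + D}{4 + d}$ ($L{\left(d,D \right)} = \frac{D + 18 \cdot 6^{2}}{d + 4} = \frac{D + 18 \cdot 36}{4 + d} = \frac{D + 648}{4 + d} = \frac{648 + D}{4 + d}$)
$- 24 L{\left(6,0 \right)} \left(-36\right) = - 24 \frac{648 + 0}{4 + 6} \left(-36\right) = - 24 \cdot \frac{1}{10} \cdot 648 \left(-36\right) = \left(-24\right) \frac{324}{5} \left(-36\right) = \left(- \frac{7776}{5}\right) \left(-36\right) = \frac{279936}{5}$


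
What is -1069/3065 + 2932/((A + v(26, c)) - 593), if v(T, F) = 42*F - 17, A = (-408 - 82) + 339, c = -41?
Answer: -11640907/7610395 ≈ -1.5296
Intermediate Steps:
A = -151 (A = -490 + 339 = -151)
v(T, F) = -17 + 42*F
-1069/3065 + 2932/((A + v(26, c)) - 593) = -1069/3065 + 2932/((-151 + (-17 + 42*(-41))) - 593) = -1069*1/3065 + 2932/((-151 + (-17 - 1722)) - 593) = -1069/3065 + 2932/((-151 - 1739) - 593) = -1069/3065 + 2932/(-1890 - 593) = -1069/3065 + 2932/(-2483) = -1069/3065 + 2932*(-1/2483) = -1069/3065 - 2932/2483 = -11640907/7610395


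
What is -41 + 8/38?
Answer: -775/19 ≈ -40.789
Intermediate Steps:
-41 + 8/38 = -41 + (1/38)*8 = -41 + 4/19 = -775/19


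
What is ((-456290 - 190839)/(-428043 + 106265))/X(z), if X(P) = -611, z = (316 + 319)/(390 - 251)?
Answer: -647129/196606358 ≈ -0.0032915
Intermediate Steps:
z = 635/139 ≈ 4.5683
((-456290 - 190839)/(-428043 + 106265))/X(z) = ((-456290 - 190839)/(-428043 + 106265))/(-611) = -647129/(-321778)*(-1/611) = -647129*(-1/321778)*(-1/611) = (647129/321778)*(-1/611) = -647129/196606358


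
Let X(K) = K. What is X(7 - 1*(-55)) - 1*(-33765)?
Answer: 33827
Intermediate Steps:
X(7 - 1*(-55)) - 1*(-33765) = (7 - 1*(-55)) - 1*(-33765) = (7 + 55) + 33765 = 62 + 33765 = 33827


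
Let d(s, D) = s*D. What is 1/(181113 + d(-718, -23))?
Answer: 1/197627 ≈ 5.0600e-6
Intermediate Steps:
d(s, D) = D*s
1/(181113 + d(-718, -23)) = 1/(181113 - 23*(-718)) = 1/(181113 + 16514) = 1/197627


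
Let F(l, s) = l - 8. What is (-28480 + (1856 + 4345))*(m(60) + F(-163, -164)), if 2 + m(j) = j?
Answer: 2517527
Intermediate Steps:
m(j) = -2 + j
F(l, s) = -8 + l
(-28480 + (1856 + 4345))*(m(60) + F(-163, -164)) = (-28480 + (1856 + 4345))*((-2 + 60) + (-8 - 163)) = (-28480 + 6201)*(58 - 171) = -22279*(-113) = 2517527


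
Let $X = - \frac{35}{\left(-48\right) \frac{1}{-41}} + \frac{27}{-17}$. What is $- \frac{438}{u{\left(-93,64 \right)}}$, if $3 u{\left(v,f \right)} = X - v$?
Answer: $- \frac{1072224}{50197} \approx -21.36$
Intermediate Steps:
$X = - \frac{25691}{816}$ ($X = - \frac{35}{\left(-48\right) \left(- \frac{1}{41}\right)} + 27 \left(- \frac{1}{17}\right) = - \frac{35}{\frac{48}{41}} - \frac{27}{17} = \left(-35\right) \frac{41}{48} - \frac{27}{17} = - \frac{1435}{48} - \frac{27}{17} = - \frac{25691}{816} \approx -31.484$)
$u{\left(v,f \right)} = - \frac{25691}{2448} - \frac{v}{3}$ ($u{\left(v,f \right)} = \frac{- \frac{25691}{816} - v}{3} = - \frac{25691}{2448} - \frac{v}{3}$)
$- \frac{438}{u{\left(-93,64 \right)}} = - \frac{438}{- \frac{25691}{2448} - -31} = - \frac{438}{- \frac{25691}{2448} + 31} = - \frac{438}{\frac{50197}{2448}} = \left(-438\right) \frac{2448}{50197} = - \frac{1072224}{50197}$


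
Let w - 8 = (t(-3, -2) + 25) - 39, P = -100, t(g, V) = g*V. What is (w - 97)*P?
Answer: 9700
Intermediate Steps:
t(g, V) = V*g
w = 0 (w = 8 + ((-2*(-3) + 25) - 39) = 8 + ((6 + 25) - 39) = 8 + (31 - 39) = 8 - 8 = 0)
(w - 97)*P = (0 - 97)*(-100) = -97*(-100) = 9700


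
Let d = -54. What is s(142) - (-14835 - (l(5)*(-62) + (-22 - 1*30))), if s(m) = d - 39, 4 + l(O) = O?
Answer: 14628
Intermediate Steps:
l(O) = -4 + O
s(m) = -93 (s(m) = -54 - 39 = -93)
s(142) - (-14835 - (l(5)*(-62) + (-22 - 1*30))) = -93 - (-14835 - ((-4 + 5)*(-62) + (-22 - 1*30))) = -93 - (-14835 - (1*(-62) + (-22 - 30))) = -93 - (-14835 - (-62 - 52)) = -93 - (-14835 - 1*(-114)) = -93 - (-14835 + 114) = -93 - 1*(-14721) = -93 + 14721 = 14628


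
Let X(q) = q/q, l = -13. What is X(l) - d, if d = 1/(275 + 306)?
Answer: 580/581 ≈ 0.99828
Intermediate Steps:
X(q) = 1
d = 1/581 ≈ 0.0017212
X(l) - d = 1 - 1*1/581 = 1 - 1/581 = 580/581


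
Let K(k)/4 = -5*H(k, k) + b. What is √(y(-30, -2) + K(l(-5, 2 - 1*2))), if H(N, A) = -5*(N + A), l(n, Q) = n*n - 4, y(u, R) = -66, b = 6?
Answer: 3*√462 ≈ 64.483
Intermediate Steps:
l(n, Q) = -4 + n² (l(n, Q) = n² - 4 = -4 + n²)
H(N, A) = -5*A - 5*N (H(N, A) = -5*(A + N) = -5*A - 5*N)
K(k) = 24 + 200*k (K(k) = 4*(-5*(-5*k - 5*k) + 6) = 4*(-(-50)*k + 6) = 4*(50*k + 6) = 4*(6 + 50*k) = 24 + 200*k)
√(y(-30, -2) + K(l(-5, 2 - 1*2))) = √(-66 + (24 + 200*(-4 + (-5)²))) = √(-66 + (24 + 200*(-4 + 25))) = √(-66 + (24 + 200*21)) = √(-66 + (24 + 4200)) = √(-66 + 4224) = √4158 = 3*√462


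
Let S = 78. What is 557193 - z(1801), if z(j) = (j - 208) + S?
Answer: 555522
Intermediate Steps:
z(j) = -130 + j (z(j) = (j - 208) + 78 = (-208 + j) + 78 = -130 + j)
557193 - z(1801) = 557193 - (-130 + 1801) = 557193 - 1*1671 = 557193 - 1671 = 555522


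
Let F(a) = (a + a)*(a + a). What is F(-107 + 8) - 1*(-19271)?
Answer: 58475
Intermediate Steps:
F(a) = 4*a² (F(a) = (2*a)*(2*a) = 4*a²)
F(-107 + 8) - 1*(-19271) = 4*(-107 + 8)² - 1*(-19271) = 4*(-99)² + 19271 = 4*9801 + 19271 = 39204 + 19271 = 58475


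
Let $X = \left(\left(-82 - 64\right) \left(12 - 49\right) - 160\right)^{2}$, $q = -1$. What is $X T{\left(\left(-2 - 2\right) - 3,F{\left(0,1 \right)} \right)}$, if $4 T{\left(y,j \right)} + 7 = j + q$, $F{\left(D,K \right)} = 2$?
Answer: $-41217846$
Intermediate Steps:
$T{\left(y,j \right)} = -2 + \frac{j}{4}$ ($T{\left(y,j \right)} = - \frac{7}{4} + \frac{j - 1}{4} = - \frac{7}{4} + \frac{-1 + j}{4} = - \frac{7}{4} + \left(- \frac{1}{4} + \frac{j}{4}\right) = -2 + \frac{j}{4}$)
$X = 27478564$ ($X = \left(\left(-146\right) \left(-37\right) - 160\right)^{2} = \left(5402 - 160\right)^{2} = 5242^{2} = 27478564$)
$X T{\left(\left(-2 - 2\right) - 3,F{\left(0,1 \right)} \right)} = 27478564 \left(-2 + \frac{1}{4} \cdot 2\right) = 27478564 \left(-2 + \frac{1}{2}\right) = 27478564 \left(- \frac{3}{2}\right) = -41217846$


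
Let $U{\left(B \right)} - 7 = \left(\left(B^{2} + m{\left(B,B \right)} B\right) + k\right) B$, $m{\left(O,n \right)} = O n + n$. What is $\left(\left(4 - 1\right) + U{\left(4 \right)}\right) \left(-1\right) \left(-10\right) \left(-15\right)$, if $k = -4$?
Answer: $-56700$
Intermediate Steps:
$m{\left(O,n \right)} = n + O n$
$U{\left(B \right)} = 7 + B \left(-4 + B^{2} + B^{2} \left(1 + B\right)\right)$ ($U{\left(B \right)} = 7 + \left(\left(B^{2} + B \left(1 + B\right) B\right) - 4\right) B = 7 + \left(\left(B^{2} + B^{2} \left(1 + B\right)\right) - 4\right) B = 7 + \left(-4 + B^{2} + B^{2} \left(1 + B\right)\right) B = 7 + B \left(-4 + B^{2} + B^{2} \left(1 + B\right)\right)$)
$\left(\left(4 - 1\right) + U{\left(4 \right)}\right) \left(-1\right) \left(-10\right) \left(-15\right) = \left(\left(4 - 1\right) + \left(7 + 4^{4} - 16 + 2 \cdot 4^{3}\right)\right) \left(-1\right) \left(-10\right) \left(-15\right) = \left(\left(4 - 1\right) + \left(7 + 256 - 16 + 2 \cdot 64\right)\right) \left(-1\right) \left(-10\right) \left(-15\right) = \left(3 + \left(7 + 256 - 16 + 128\right)\right) \left(-1\right) \left(-10\right) \left(-15\right) = \left(3 + 375\right) \left(-1\right) \left(-10\right) \left(-15\right) = 378 \left(-1\right) \left(-10\right) \left(-15\right) = \left(-378\right) \left(-10\right) \left(-15\right) = 3780 \left(-15\right) = -56700$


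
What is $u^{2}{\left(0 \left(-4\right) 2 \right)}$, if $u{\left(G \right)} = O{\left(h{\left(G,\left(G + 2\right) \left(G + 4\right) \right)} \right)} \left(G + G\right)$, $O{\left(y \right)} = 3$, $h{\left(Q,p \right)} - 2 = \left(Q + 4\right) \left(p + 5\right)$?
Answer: $0$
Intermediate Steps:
$h{\left(Q,p \right)} = 2 + \left(4 + Q\right) \left(5 + p\right)$ ($h{\left(Q,p \right)} = 2 + \left(Q + 4\right) \left(p + 5\right) = 2 + \left(4 + Q\right) \left(5 + p\right)$)
$u{\left(G \right)} = 6 G$ ($u{\left(G \right)} = 3 \left(G + G\right) = 3 \cdot 2 G = 6 G$)
$u^{2}{\left(0 \left(-4\right) 2 \right)} = \left(6 \cdot 0 \left(-4\right) 2\right)^{2} = \left(6 \cdot 0 \cdot 2\right)^{2} = \left(6 \cdot 0\right)^{2} = 0^{2} = 0$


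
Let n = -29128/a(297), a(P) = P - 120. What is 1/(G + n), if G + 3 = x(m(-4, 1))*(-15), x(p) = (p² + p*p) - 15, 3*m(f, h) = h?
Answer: 59/3192 ≈ 0.018484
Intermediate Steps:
m(f, h) = h/3
x(p) = -15 + 2*p² (x(p) = (p² + p²) - 15 = 2*p² - 15 = -15 + 2*p²)
a(P) = -120 + P
G = 656/3 (G = -3 + (-15 + 2*((⅓)*1)²)*(-15) = -3 + (-15 + 2*(⅓)²)*(-15) = -3 + (-15 + 2*(⅑))*(-15) = -3 + (-15 + 2/9)*(-15) = -3 - 133/9*(-15) = -3 + 665/3 = 656/3 ≈ 218.67)
n = -29128/177 (n = -29128/(-120 + 297) = -29128/177 ≈ -164.56)
1/(G + n) = 1/(656/3 - 29128/177) = 1/(3192/59) = 59/3192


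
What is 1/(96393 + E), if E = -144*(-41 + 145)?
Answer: 1/81417 ≈ 1.2282e-5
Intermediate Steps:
E = -14976 (E = -144*104 = -14976)
1/(96393 + E) = 1/(96393 - 14976) = 1/81417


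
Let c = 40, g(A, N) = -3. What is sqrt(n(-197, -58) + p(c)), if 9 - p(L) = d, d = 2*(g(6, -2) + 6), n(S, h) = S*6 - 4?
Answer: 13*I*sqrt(7) ≈ 34.395*I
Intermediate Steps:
n(S, h) = -4 + 6*S (n(S, h) = 6*S - 4 = -4 + 6*S)
d = 6 (d = 2*(-3 + 6) = 2*3 = 6)
p(L) = 3 (p(L) = 9 - 1*6 = 9 - 6 = 3)
sqrt(n(-197, -58) + p(c)) = sqrt((-4 + 6*(-197)) + 3) = sqrt((-4 - 1182) + 3) = sqrt(-1186 + 3) = sqrt(-1183) = 13*I*sqrt(7)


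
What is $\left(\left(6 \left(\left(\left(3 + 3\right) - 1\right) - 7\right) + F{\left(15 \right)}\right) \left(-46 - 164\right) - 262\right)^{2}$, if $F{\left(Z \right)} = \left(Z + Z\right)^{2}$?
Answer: $34872574564$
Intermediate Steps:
$F{\left(Z \right)} = 4 Z^{2}$ ($F{\left(Z \right)} = \left(2 Z\right)^{2} = 4 Z^{2}$)
$\left(\left(6 \left(\left(\left(3 + 3\right) - 1\right) - 7\right) + F{\left(15 \right)}\right) \left(-46 - 164\right) - 262\right)^{2} = \left(\left(6 \left(\left(\left(3 + 3\right) - 1\right) - 7\right) + 4 \cdot 15^{2}\right) \left(-46 - 164\right) - 262\right)^{2} = \left(\left(6 \left(\left(6 - 1\right) - 7\right) + 4 \cdot 225\right) \left(-210\right) - 262\right)^{2} = \left(\left(6 \left(5 - 7\right) + 900\right) \left(-210\right) - 262\right)^{2} = \left(\left(6 \left(-2\right) + 900\right) \left(-210\right) - 262\right)^{2} = \left(\left(-12 + 900\right) \left(-210\right) - 262\right)^{2} = \left(888 \left(-210\right) - 262\right)^{2} = \left(-186480 - 262\right)^{2} = \left(-186742\right)^{2} = 34872574564$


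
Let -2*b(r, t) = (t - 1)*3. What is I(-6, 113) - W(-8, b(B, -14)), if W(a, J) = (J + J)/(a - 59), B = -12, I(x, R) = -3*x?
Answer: 1251/67 ≈ 18.672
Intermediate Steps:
b(r, t) = 3/2 - 3*t/2 (b(r, t) = -(t - 1)*3/2 = -(-1 + t)*3/2 = -(-3 + 3*t)/2 = 3/2 - 3*t/2)
W(a, J) = 2*J/(-59 + a) (W(a, J) = (2*J)/(-59 + a) = 2*J/(-59 + a))
I(-6, 113) - W(-8, b(B, -14)) = -3*(-6) - 2*(3/2 - 3/2*(-14))/(-59 - 8) = 18 - 2*(3/2 + 21)/(-67) = 18 - 2*45*(-1)/(2*67) = 18 - 1*(-45/67) = 18 + 45/67 = 1251/67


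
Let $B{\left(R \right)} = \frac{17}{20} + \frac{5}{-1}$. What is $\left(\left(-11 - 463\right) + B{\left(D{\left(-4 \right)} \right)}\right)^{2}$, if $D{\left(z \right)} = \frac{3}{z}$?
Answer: $\frac{91450969}{400} \approx 2.2863 \cdot 10^{5}$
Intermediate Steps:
$B{\left(R \right)} = - \frac{83}{20}$ ($B{\left(R \right)} = 17 \cdot \frac{1}{20} + 5 \left(-1\right) = \frac{17}{20} - 5 = - \frac{83}{20}$)
$\left(\left(-11 - 463\right) + B{\left(D{\left(-4 \right)} \right)}\right)^{2} = \left(\left(-11 - 463\right) - \frac{83}{20}\right)^{2} = \left(-474 - \frac{83}{20}\right)^{2} = \left(- \frac{9563}{20}\right)^{2} = \frac{91450969}{400}$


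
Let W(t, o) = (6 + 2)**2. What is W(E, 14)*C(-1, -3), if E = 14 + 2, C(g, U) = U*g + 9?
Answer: 768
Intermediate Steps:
C(g, U) = 9 + U*g
E = 16
W(t, o) = 64 (W(t, o) = 8**2 = 64)
W(E, 14)*C(-1, -3) = 64*(9 - 3*(-1)) = 64*(9 + 3) = 64*12 = 768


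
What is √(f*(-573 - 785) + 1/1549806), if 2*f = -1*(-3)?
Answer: I*√4892667523314726/1549806 ≈ 45.133*I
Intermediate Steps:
f = 3/2 (f = (-1*(-3))/2 = (½)*3 = 3/2 ≈ 1.5000)
√(f*(-573 - 785) + 1/1549806) = √(3*(-573 - 785)/2 + 1/1549806) = √((3/2)*(-1358) + 1/1549806) = √(-2037 + 1/1549806) = √(-3156954821/1549806) = I*√4892667523314726/1549806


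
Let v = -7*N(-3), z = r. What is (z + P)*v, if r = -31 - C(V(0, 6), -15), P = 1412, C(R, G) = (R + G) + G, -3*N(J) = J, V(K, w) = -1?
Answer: -9884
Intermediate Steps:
N(J) = -J/3
C(R, G) = R + 2*G (C(R, G) = (G + R) + G = R + 2*G)
r = 0 (r = -31 - (-1 + 2*(-15)) = -31 - (-1 - 30) = -31 - 1*(-31) = -31 + 31 = 0)
z = 0
v = -7 (v = -(-7)*(-3)/3 = -7*1 = -7)
(z + P)*v = (0 + 1412)*(-7) = 1412*(-7) = -9884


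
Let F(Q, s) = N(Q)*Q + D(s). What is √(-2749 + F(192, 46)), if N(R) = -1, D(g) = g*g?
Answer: 5*I*√33 ≈ 28.723*I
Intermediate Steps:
D(g) = g²
F(Q, s) = s² - Q (F(Q, s) = -Q + s² = s² - Q)
√(-2749 + F(192, 46)) = √(-2749 + (46² - 1*192)) = √(-2749 + (2116 - 192)) = √(-2749 + 1924) = √(-825) = 5*I*√33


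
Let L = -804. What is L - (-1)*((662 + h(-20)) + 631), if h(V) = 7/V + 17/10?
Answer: 9807/20 ≈ 490.35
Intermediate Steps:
h(V) = 17/10 + 7/V (h(V) = 7/V + 17*(⅒) = 7/V + 17/10 = 17/10 + 7/V)
L - (-1)*((662 + h(-20)) + 631) = -804 - (-1)*((662 + (17/10 + 7/(-20))) + 631) = -804 - (-1)*((662 + (17/10 + 7*(-1/20))) + 631) = -804 - (-1)*((662 + (17/10 - 7/20)) + 631) = -804 - (-1)*((662 + 27/20) + 631) = -804 - (-1)*(13267/20 + 631) = -804 - (-1)*25887/20 = -804 - 1*(-25887/20) = -804 + 25887/20 = 9807/20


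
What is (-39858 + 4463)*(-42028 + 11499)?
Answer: 1080573955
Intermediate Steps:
(-39858 + 4463)*(-42028 + 11499) = -35395*(-30529) = 1080573955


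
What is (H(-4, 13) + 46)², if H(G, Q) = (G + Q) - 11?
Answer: 1936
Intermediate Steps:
H(G, Q) = -11 + G + Q
(H(-4, 13) + 46)² = ((-11 - 4 + 13) + 46)² = (-2 + 46)² = 44² = 1936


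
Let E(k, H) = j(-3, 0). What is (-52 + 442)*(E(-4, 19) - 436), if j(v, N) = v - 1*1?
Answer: -171600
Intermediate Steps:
j(v, N) = -1 + v (j(v, N) = v - 1 = -1 + v)
E(k, H) = -4 (E(k, H) = -1 - 3 = -4)
(-52 + 442)*(E(-4, 19) - 436) = (-52 + 442)*(-4 - 436) = 390*(-440) = -171600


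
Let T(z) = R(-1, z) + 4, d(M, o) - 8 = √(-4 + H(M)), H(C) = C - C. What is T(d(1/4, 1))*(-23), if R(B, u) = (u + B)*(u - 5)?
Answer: -483 - 460*I ≈ -483.0 - 460.0*I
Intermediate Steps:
H(C) = 0
R(B, u) = (-5 + u)*(B + u) (R(B, u) = (B + u)*(-5 + u) = (-5 + u)*(B + u))
d(M, o) = 8 + 2*I (d(M, o) = 8 + √(-4 + 0) = 8 + √(-4) = 8 + 2*I)
T(z) = 9 + z² - 6*z (T(z) = (z² - 5*(-1) - 5*z - z) + 4 = (z² + 5 - 5*z - z) + 4 = (5 + z² - 6*z) + 4 = 9 + z² - 6*z)
T(d(1/4, 1))*(-23) = (9 + (8 + 2*I)² - 6*(8 + 2*I))*(-23) = (9 + (8 + 2*I)² + (-48 - 12*I))*(-23) = (-39 + (8 + 2*I)² - 12*I)*(-23) = 897 - 23*(8 + 2*I)² + 276*I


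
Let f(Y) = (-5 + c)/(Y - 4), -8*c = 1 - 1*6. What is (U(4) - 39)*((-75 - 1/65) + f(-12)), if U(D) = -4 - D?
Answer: 29227091/8320 ≈ 3512.9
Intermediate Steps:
c = 5/8 (c = -(1 - 1*6)/8 = -(1 - 6)/8 = -⅛*(-5) = 5/8 ≈ 0.62500)
f(Y) = -35/(8*(-4 + Y)) (f(Y) = (-5 + 5/8)/(Y - 4) = -35/(8*(-4 + Y)))
(U(4) - 39)*((-75 - 1/65) + f(-12)) = ((-4 - 1*4) - 39)*((-75 - 1/65) - 35/(-32 + 8*(-12))) = ((-4 - 4) - 39)*((-75 - 1*1/65) - 35/(-32 - 96)) = (-8 - 39)*((-75 - 1/65) - 35/(-128)) = -47*(-4876/65 - 35*(-1/128)) = -47*(-4876/65 + 35/128) = -47*(-621853/8320) = 29227091/8320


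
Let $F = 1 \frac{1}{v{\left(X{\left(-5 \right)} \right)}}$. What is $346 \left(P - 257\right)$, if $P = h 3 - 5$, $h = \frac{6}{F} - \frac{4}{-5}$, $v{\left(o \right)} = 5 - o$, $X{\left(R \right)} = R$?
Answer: $- \frac{137708}{5} \approx -27542.0$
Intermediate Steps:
$F = \frac{1}{10}$ ($F = 1 \frac{1}{5 - -5} = 1 \frac{1}{5 + 5} = 1 \cdot \frac{1}{10} = \frac{1}{10} \approx 0.1$)
$h = \frac{304}{5}$ ($h = 6 \frac{1}{\frac{1}{10}} - \frac{4}{-5} = 6 \cdot 10 - - \frac{4}{5} = 60 + \frac{4}{5} = \frac{304}{5} \approx 60.8$)
$P = \frac{887}{5}$ ($P = \frac{304}{5} \cdot 3 - 5 = \frac{912}{5} - 5 = \frac{887}{5} \approx 177.4$)
$346 \left(P - 257\right) = 346 \left(\frac{887}{5} - 257\right) = 346 \left(- \frac{398}{5}\right) = - \frac{137708}{5}$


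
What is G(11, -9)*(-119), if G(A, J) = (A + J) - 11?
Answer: 1071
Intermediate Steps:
G(A, J) = -11 + A + J
G(11, -9)*(-119) = (-11 + 11 - 9)*(-119) = -9*(-119) = 1071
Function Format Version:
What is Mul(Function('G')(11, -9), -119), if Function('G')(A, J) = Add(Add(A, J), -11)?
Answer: 1071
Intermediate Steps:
Function('G')(A, J) = Add(-11, A, J)
Mul(Function('G')(11, -9), -119) = Mul(Add(-11, 11, -9), -119) = Mul(-9, -119) = 1071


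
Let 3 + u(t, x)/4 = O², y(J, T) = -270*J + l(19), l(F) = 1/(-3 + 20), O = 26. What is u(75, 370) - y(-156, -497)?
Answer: -670277/17 ≈ -39428.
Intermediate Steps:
l(F) = 1/17
y(J, T) = 1/17 - 270*J (y(J, T) = -270*J + 1/17 = 1/17 - 270*J)
u(t, x) = 2692 (u(t, x) = -12 + 4*26² = -12 + 4*676 = -12 + 2704 = 2692)
u(75, 370) - y(-156, -497) = 2692 - (1/17 - 270*(-156)) = 2692 - (1/17 + 42120) = 2692 - 1*716041/17 = 2692 - 716041/17 = -670277/17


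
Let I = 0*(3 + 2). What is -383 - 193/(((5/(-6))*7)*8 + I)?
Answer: -53041/140 ≈ -378.86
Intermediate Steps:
I = 0 (I = 0*5 = 0)
-383 - 193/(((5/(-6))*7)*8 + I) = -383 - 193/(((5/(-6))*7)*8 + 0) = -383 - 193/(((5*(-1/6))*7)*8 + 0) = -383 - 193/(-5/6*7*8 + 0) = -383 - 193/(-35/6*8 + 0) = -383 - 193/(-140/3 + 0) = -383 - 193/(-140/3) = -383 - 193*(-3/140) = -383 + 579/140 = -53041/140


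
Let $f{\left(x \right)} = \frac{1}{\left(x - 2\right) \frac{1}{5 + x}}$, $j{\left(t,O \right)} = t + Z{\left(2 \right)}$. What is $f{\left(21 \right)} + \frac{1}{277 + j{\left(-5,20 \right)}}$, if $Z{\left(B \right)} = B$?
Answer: $\frac{7143}{5206} \approx 1.3721$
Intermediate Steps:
$j{\left(t,O \right)} = 2 + t$ ($j{\left(t,O \right)} = t + 2 = 2 + t$)
$f{\left(x \right)} = \frac{5 + x}{-2 + x}$ ($f{\left(x \right)} = \frac{1}{\left(-2 + x\right) \frac{1}{5 + x}} = \frac{1}{\frac{1}{5 + x} \left(-2 + x\right)} = \frac{5 + x}{-2 + x}$)
$f{\left(21 \right)} + \frac{1}{277 + j{\left(-5,20 \right)}} = \frac{5 + 21}{-2 + 21} + \frac{1}{277 + \left(2 - 5\right)} = \frac{1}{19} \cdot 26 + \frac{1}{277 - 3} = \frac{1}{19} \cdot 26 + \frac{1}{274} = \frac{26}{19} + \frac{1}{274} = \frac{7143}{5206}$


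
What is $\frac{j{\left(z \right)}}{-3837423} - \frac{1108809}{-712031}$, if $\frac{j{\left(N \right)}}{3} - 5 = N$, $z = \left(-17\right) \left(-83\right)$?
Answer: $\frac{1417314817173}{910788045371} \approx 1.5561$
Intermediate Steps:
$z = 1411$
$j{\left(N \right)} = 15 + 3 N$
$\frac{j{\left(z \right)}}{-3837423} - \frac{1108809}{-712031} = \frac{15 + 3 \cdot 1411}{-3837423} - \frac{1108809}{-712031} = \left(15 + 4233\right) \left(- \frac{1}{3837423}\right) - - \frac{1108809}{712031} = 4248 \left(- \frac{1}{3837423}\right) + \frac{1108809}{712031} = - \frac{1416}{1279141} + \frac{1108809}{712031} = \frac{1417314817173}{910788045371}$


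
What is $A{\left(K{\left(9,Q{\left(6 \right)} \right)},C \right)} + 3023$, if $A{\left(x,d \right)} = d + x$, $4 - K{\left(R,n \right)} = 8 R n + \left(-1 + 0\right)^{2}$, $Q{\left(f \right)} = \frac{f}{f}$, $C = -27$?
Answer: $2927$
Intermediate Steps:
$Q{\left(f \right)} = 1$
$K{\left(R,n \right)} = 3 - 8 R n$ ($K{\left(R,n \right)} = 4 - \left(8 R n + \left(-1 + 0\right)^{2}\right) = 4 - \left(8 R n + \left(-1\right)^{2}\right) = 4 - \left(8 R n + 1\right) = 4 - \left(1 + 8 R n\right) = 3 - 8 R n$)
$A{\left(K{\left(9,Q{\left(6 \right)} \right)},C \right)} + 3023 = \left(-27 + \left(3 - 72 \cdot 1\right)\right) + 3023 = \left(-27 + \left(3 - 72\right)\right) + 3023 = \left(-27 - 69\right) + 3023 = -96 + 3023 = 2927$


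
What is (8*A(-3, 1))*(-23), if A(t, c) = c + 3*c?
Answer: -736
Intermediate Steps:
A(t, c) = 4*c
(8*A(-3, 1))*(-23) = (8*(4*1))*(-23) = (8*4)*(-23) = 32*(-23) = -736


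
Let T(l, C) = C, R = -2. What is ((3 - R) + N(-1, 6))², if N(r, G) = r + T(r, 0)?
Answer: 16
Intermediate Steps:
N(r, G) = r (N(r, G) = r + 0 = r)
((3 - R) + N(-1, 6))² = ((3 - 1*(-2)) - 1)² = ((3 + 2) - 1)² = (5 - 1)² = 4² = 16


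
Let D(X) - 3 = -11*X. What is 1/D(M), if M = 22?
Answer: -1/239 ≈ -0.0041841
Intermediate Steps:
D(X) = 3 - 11*X
1/D(M) = 1/(3 - 11*22) = 1/(3 - 242) = 1/(-239) = -1/239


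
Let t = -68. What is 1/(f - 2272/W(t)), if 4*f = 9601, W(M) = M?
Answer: 68/165489 ≈ 0.00041090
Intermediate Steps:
f = 9601/4 (f = (1/4)*9601 = 9601/4 ≈ 2400.3)
1/(f - 2272/W(t)) = 1/(9601/4 - 2272/(-68)) = 1/(9601/4 - 2272*(-1/68)) = 1/(9601/4 + 568/17) = 1/(165489/68) = 68/165489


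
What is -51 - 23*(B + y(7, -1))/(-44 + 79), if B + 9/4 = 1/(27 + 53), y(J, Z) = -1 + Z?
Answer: -135003/2800 ≈ -48.215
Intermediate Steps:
B = -179/80 (B = -9/4 + 1/(27 + 53) = -9/4 + 1/80 = -179/80 ≈ -2.2375)
-51 - 23*(B + y(7, -1))/(-44 + 79) = -51 - 23*(-179/80 + (-1 - 1))/(-44 + 79) = -51 - 23*(-179/80 - 2)/35 = -51 - (-7797)/(80*35) = -51 - 23*(-339/2800) = -51 + 7797/2800 = -135003/2800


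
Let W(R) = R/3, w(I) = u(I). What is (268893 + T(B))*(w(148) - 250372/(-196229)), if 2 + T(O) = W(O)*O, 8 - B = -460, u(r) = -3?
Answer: -115669560185/196229 ≈ -5.8946e+5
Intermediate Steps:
w(I) = -3
W(R) = R/3 (W(R) = R*(⅓) = R/3)
B = 468 (B = 8 - 1*(-460) = 8 + 460 = 468)
T(O) = -2 + O²/3 (T(O) = -2 + (O/3)*O = -2 + O²/3)
(268893 + T(B))*(w(148) - 250372/(-196229)) = (268893 + (-2 + (⅓)*468²))*(-3 - 250372/(-196229)) = (268893 + (-2 + (⅓)*219024))*(-3 - 250372*(-1/196229)) = (268893 + (-2 + 73008))*(-3 + 250372/196229) = (268893 + 73006)*(-338315/196229) = 341899*(-338315/196229) = -115669560185/196229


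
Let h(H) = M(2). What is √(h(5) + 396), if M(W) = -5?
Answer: √391 ≈ 19.774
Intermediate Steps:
h(H) = -5
√(h(5) + 396) = √(-5 + 396) = √391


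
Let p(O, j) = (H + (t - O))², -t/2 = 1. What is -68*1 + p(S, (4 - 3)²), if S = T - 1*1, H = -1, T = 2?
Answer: -52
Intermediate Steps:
t = -2 (t = -2*1 = -2)
S = 1 (S = 2 - 1*1 = 2 - 1 = 1)
p(O, j) = (-3 - O)² (p(O, j) = (-1 + (-2 - O))² = (-3 - O)²)
-68*1 + p(S, (4 - 3)²) = -68*1 + (3 + 1)² = -68 + 4² = -68 + 16 = -52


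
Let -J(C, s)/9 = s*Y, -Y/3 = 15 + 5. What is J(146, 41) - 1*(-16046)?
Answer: 38186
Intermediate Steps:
Y = -60 (Y = -3*(15 + 5) = -3*20 = -60)
J(C, s) = 540*s (J(C, s) = -9*s*(-60) = -(-540)*s = 540*s)
J(146, 41) - 1*(-16046) = 540*41 - 1*(-16046) = 22140 + 16046 = 38186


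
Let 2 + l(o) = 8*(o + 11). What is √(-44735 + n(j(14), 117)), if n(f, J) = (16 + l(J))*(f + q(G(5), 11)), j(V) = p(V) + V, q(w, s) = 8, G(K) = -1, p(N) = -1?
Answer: I*√22937 ≈ 151.45*I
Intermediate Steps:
l(o) = 86 + 8*o (l(o) = -2 + 8*(o + 11) = -2 + 8*(11 + o) = -2 + (88 + 8*o) = 86 + 8*o)
j(V) = -1 + V
n(f, J) = (8 + f)*(102 + 8*J) (n(f, J) = (16 + (86 + 8*J))*(f + 8) = (102 + 8*J)*(8 + f) = (8 + f)*(102 + 8*J))
√(-44735 + n(j(14), 117)) = √(-44735 + (816 + 64*117 + 102*(-1 + 14) + 8*117*(-1 + 14))) = √(-44735 + (816 + 7488 + 102*13 + 8*117*13)) = √(-44735 + (816 + 7488 + 1326 + 12168)) = √(-44735 + 21798) = √(-22937) = I*√22937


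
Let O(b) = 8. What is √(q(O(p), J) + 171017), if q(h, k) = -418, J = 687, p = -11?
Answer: √170599 ≈ 413.04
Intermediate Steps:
√(q(O(p), J) + 171017) = √(-418 + 171017) = √170599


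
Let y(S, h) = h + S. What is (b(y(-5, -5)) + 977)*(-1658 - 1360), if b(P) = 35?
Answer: -3054216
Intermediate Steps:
y(S, h) = S + h
(b(y(-5, -5)) + 977)*(-1658 - 1360) = (35 + 977)*(-1658 - 1360) = 1012*(-3018) = -3054216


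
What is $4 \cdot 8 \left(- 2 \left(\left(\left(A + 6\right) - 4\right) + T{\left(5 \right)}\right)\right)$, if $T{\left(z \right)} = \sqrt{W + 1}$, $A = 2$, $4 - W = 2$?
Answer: $-256 - 64 \sqrt{3} \approx -366.85$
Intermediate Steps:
$W = 2$ ($W = 4 - 2 = 2$)
$T{\left(z \right)} = \sqrt{3}$ ($T{\left(z \right)} = \sqrt{2 + 1} = \sqrt{3}$)
$4 \cdot 8 \left(- 2 \left(\left(\left(A + 6\right) - 4\right) + T{\left(5 \right)}\right)\right) = 4 \cdot 8 \left(- 2 \left(\left(\left(2 + 6\right) - 4\right) + \sqrt{3}\right)\right) = 32 \left(- 2 \left(\left(8 - 4\right) + \sqrt{3}\right)\right) = 32 \left(- 2 \left(4 + \sqrt{3}\right)\right) = 32 \left(-8 - 2 \sqrt{3}\right) = -256 - 64 \sqrt{3}$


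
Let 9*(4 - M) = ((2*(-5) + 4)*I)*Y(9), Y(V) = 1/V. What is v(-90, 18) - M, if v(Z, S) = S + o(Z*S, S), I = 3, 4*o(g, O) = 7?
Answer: 559/36 ≈ 15.528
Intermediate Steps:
o(g, O) = 7/4 (o(g, O) = (¼)*7 = 7/4)
v(Z, S) = 7/4 + S (v(Z, S) = S + 7/4 = 7/4 + S)
M = 38/9 (M = 4 - (2*(-5) + 4)*3/(9*9) = 4 - (-10 + 4)*3/(9*9) = 4 - (-6*3)/(9*9) = 4 - (-2)/9 = 4 - ⅑*(-2) = 4 + 2/9 = 38/9 ≈ 4.2222)
v(-90, 18) - M = (7/4 + 18) - 1*38/9 = 79/4 - 38/9 = 559/36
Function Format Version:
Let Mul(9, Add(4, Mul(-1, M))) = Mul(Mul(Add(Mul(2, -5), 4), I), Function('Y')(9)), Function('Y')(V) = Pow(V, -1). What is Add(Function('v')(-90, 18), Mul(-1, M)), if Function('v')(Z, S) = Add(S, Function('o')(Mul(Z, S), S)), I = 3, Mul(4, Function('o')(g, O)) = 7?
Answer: Rational(559, 36) ≈ 15.528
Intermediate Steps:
Function('o')(g, O) = Rational(7, 4) (Function('o')(g, O) = Mul(Rational(1, 4), 7) = Rational(7, 4))
Function('v')(Z, S) = Add(Rational(7, 4), S) (Function('v')(Z, S) = Add(S, Rational(7, 4)) = Add(Rational(7, 4), S))
M = Rational(38, 9) (M = Add(4, Mul(Rational(-1, 9), Mul(Mul(Add(Mul(2, -5), 4), 3), Pow(9, -1)))) = Add(4, Mul(Rational(-1, 9), Mul(Mul(Add(-10, 4), 3), Rational(1, 9)))) = Add(4, Mul(Rational(-1, 9), Mul(Mul(-6, 3), Rational(1, 9)))) = Add(4, Mul(Rational(-1, 9), Mul(-18, Rational(1, 9)))) = Add(4, Mul(Rational(-1, 9), -2)) = Add(4, Rational(2, 9)) = Rational(38, 9) ≈ 4.2222)
Add(Function('v')(-90, 18), Mul(-1, M)) = Add(Add(Rational(7, 4), 18), Mul(-1, Rational(38, 9))) = Add(Rational(79, 4), Rational(-38, 9)) = Rational(559, 36)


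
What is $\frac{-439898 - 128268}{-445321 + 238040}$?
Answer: $\frac{568166}{207281} \approx 2.741$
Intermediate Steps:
$\frac{-439898 - 128268}{-445321 + 238040} = - \frac{568166}{-207281} = \left(-568166\right) \left(- \frac{1}{207281}\right) = \frac{568166}{207281}$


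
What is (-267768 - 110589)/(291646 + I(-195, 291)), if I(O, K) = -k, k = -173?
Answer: -126119/97273 ≈ -1.2965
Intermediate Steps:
I(O, K) = 173 (I(O, K) = -1*(-173) = 173)
(-267768 - 110589)/(291646 + I(-195, 291)) = (-267768 - 110589)/(291646 + 173) = -378357/291819 = -378357*1/291819 = -126119/97273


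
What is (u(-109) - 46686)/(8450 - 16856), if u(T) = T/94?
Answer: 4388593/790164 ≈ 5.5540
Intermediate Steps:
u(T) = T/94 (u(T) = T*(1/94) = T/94)
(u(-109) - 46686)/(8450 - 16856) = ((1/94)*(-109) - 46686)/(8450 - 16856) = (-109/94 - 46686)/(-8406) = -4388593/94*(-1/8406) = 4388593/790164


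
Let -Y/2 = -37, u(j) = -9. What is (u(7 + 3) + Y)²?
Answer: 4225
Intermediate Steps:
Y = 74 (Y = -2*(-37) = 74)
(u(7 + 3) + Y)² = (-9 + 74)² = 65² = 4225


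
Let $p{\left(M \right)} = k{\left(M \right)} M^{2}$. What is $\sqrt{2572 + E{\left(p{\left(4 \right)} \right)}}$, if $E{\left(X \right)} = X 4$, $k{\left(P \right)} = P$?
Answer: $2 \sqrt{707} \approx 53.179$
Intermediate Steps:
$p{\left(M \right)} = M^{3}$ ($p{\left(M \right)} = M M^{2} = M^{3}$)
$E{\left(X \right)} = 4 X$
$\sqrt{2572 + E{\left(p{\left(4 \right)} \right)}} = \sqrt{2572 + 4 \cdot 4^{3}} = \sqrt{2572 + 4 \cdot 64} = \sqrt{2572 + 256} = \sqrt{2828} = 2 \sqrt{707}$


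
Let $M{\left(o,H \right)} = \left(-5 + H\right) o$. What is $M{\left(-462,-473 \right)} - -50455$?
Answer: $271291$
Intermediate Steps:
$M{\left(o,H \right)} = o \left(-5 + H\right)$
$M{\left(-462,-473 \right)} - -50455 = - 462 \left(-5 - 473\right) - -50455 = \left(-462\right) \left(-478\right) + 50455 = 220836 + 50455 = 271291$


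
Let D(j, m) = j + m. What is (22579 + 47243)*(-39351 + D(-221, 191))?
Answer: -2749660182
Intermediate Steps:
(22579 + 47243)*(-39351 + D(-221, 191)) = (22579 + 47243)*(-39351 + (-221 + 191)) = 69822*(-39351 - 30) = 69822*(-39381) = -2749660182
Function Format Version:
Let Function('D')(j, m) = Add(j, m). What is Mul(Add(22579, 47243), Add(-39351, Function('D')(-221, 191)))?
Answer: -2749660182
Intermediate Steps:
Mul(Add(22579, 47243), Add(-39351, Function('D')(-221, 191))) = Mul(Add(22579, 47243), Add(-39351, Add(-221, 191))) = Mul(69822, Add(-39351, -30)) = Mul(69822, -39381) = -2749660182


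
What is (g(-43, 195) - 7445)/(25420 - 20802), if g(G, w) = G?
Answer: -3744/2309 ≈ -1.6215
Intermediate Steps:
(g(-43, 195) - 7445)/(25420 - 20802) = (-43 - 7445)/(25420 - 20802) = -7488/4618 = -7488*1/4618 = -3744/2309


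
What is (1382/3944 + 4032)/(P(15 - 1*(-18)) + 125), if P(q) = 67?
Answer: 7951795/378624 ≈ 21.002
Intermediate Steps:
(1382/3944 + 4032)/(P(15 - 1*(-18)) + 125) = (1382/3944 + 4032)/(67 + 125) = (1382*(1/3944) + 4032)/192 = (691/1972 + 4032)*(1/192) = (7951795/1972)*(1/192) = 7951795/378624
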